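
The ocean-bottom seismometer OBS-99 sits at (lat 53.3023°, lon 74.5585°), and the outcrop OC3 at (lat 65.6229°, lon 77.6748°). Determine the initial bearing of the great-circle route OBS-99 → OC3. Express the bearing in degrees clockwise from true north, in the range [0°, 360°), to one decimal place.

Δλ = 3.1163°
y = sin Δλ · cos φ₂ = 0.022438
x = cos φ₁ sin φ₂ − sin φ₁ cos φ₂ cos Δλ = 0.213871
θ = atan2(y, x) = 5.9891° → 5.9891° (mod 360°)

6.0°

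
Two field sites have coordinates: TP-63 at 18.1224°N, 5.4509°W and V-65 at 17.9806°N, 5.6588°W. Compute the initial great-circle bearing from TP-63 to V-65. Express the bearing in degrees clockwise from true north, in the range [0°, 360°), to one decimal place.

234.4°

Δλ = -0.2079°
y = sin Δλ · cos φ₂ = -0.003451
x = cos φ₁ sin φ₂ − sin φ₁ cos φ₂ cos Δλ = -0.002473
θ = atan2(y, x) = -125.6222° → 234.3778° (mod 360°)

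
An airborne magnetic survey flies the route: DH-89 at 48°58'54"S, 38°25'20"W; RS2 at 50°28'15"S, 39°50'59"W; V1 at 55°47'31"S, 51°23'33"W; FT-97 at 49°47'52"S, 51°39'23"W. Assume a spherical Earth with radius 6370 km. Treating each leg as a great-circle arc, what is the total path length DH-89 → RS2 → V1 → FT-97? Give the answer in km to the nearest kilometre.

1830 km

DH-89: φ = -48.98167°, λ = -38.42222°
RS2: φ = -50.47083°, λ = -39.84972°
V1: φ = -55.79194°, λ = -51.39250°
FT-97: φ = -49.79778°, λ = -51.65639°
DH-89→RS2: c = 0.030575 rad, d = 194.76 km
RS2→V1: c = 0.152108 rad, d = 968.93 km
V1→FT-97: c = 0.104655 rad, d = 666.65 km
Total = 194.76 + 968.93 + 666.65 = 1830.34 km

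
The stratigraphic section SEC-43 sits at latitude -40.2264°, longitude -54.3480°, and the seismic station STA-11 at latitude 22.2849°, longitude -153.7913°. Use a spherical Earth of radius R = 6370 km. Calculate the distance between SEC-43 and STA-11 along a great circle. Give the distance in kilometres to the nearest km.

Δφ = 62.5113°,  Δλ = -99.4433°
a = sin²(Δφ/2) + cos φ₁ cos φ₂ sin²(Δλ/2) = 0.680405
c = 2·arcsin(√a) = 1.939934 rad = 111.1500°
d = R·c = 6370 × 1.939934 = 12357.4 km

12357 km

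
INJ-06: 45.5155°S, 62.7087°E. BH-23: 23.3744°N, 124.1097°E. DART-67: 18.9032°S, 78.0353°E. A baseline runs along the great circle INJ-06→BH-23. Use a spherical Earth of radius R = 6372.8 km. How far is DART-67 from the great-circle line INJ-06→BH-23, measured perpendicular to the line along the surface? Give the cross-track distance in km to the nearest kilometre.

1243 km

δ₁₃ = central angle INJ-06→DART-67 = 0.514618 rad  (haversine)
θ₁₃ = bearing INJ-06→DART-67 = 30.534°,  θ₁₂ = bearing INJ-06→BH-23 = 53.725°
dₓₜ = R·arcsin(sin δ₁₃ · sin(θ₁₃ − θ₁₂)) = 6372.8·arcsin(0.49220·sin(-23.191°)) = -1243.072 km
|dₓₜ| = 1243.072 km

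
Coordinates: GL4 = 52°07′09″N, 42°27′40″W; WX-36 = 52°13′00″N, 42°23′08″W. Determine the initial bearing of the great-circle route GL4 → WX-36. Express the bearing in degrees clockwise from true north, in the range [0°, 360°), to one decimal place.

25.4°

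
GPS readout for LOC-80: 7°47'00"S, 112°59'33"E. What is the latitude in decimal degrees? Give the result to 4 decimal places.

7° + 47′/60 + 0″/3600 = 7 + 0.78333 + 0.00000 = 7.7833°

7.7833°S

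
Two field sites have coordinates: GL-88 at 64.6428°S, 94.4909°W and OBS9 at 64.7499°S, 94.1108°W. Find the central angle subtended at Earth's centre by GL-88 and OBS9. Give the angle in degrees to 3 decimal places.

0.195°

Δφ = -0.1071°,  Δλ = 0.3801°
a = sin²(Δφ/2) + cos φ₁ cos φ₂ sin²(Δλ/2) = 0.000003
c = 2·arcsin(√a) = 0.003396 rad = 0.1946°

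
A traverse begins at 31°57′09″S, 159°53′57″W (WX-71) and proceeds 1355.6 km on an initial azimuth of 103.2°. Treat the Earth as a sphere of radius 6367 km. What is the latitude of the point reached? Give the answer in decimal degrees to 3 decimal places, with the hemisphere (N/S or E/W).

33.932°S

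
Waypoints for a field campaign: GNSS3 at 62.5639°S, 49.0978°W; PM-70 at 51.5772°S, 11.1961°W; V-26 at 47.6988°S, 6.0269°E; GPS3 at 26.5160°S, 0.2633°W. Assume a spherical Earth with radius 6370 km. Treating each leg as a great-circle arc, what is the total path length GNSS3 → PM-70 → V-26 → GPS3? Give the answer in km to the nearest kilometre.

GNSS3→PM-70: c = 0.399458 rad, d = 2544.55 km
PM-70→V-26: c = 0.205520 rad, d = 1309.17 km
V-26→GPS3: c = 0.379617 rad, d = 2418.16 km
Total = 2544.55 + 1309.17 + 2418.16 = 6271.87 km

6272 km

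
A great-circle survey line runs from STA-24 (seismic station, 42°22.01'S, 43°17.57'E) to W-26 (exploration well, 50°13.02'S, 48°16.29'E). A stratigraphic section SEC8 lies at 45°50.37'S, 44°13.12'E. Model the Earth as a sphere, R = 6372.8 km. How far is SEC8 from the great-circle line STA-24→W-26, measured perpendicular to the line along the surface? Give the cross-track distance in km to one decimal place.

77.5 km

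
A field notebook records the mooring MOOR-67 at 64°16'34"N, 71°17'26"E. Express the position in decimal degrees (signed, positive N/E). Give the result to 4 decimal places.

lat: 64.2761° N → +64.2761°
lon: 71.2906° E → +71.2906°

+64.2761°, +71.2906°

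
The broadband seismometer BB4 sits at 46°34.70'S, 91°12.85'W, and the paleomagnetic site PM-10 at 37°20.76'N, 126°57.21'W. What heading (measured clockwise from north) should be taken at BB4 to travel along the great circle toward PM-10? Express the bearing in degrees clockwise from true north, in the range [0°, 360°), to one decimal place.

BB4: φ = -46.57833°, λ = -91.21417°
PM-10: φ = +37.34600°, λ = -126.95350°
Δλ = -35.7393°
y = sin Δλ · cos φ₂ = -0.464351
x = cos φ₁ sin φ₂ − sin φ₁ cos φ₂ cos Δλ = 0.885647
θ = atan2(y, x) = -27.6683° → 332.3317° (mod 360°)

332.3°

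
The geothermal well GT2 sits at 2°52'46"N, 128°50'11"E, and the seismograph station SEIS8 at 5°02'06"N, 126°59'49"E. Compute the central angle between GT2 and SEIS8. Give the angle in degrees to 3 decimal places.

2.831°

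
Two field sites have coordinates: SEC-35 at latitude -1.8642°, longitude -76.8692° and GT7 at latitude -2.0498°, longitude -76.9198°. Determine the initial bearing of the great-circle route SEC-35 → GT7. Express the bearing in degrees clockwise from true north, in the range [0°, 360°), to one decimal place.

195.2°

Δλ = -0.0506°
y = sin Δλ · cos φ₂ = -0.000883
x = cos φ₁ sin φ₂ − sin φ₁ cos φ₂ cos Δλ = -0.003239
θ = atan2(y, x) = -164.7594° → 195.2406° (mod 360°)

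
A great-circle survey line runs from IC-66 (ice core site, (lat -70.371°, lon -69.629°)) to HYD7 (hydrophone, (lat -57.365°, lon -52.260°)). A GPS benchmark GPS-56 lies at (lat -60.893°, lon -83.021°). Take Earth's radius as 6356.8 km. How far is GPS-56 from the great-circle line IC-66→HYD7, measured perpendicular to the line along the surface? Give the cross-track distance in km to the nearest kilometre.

1170 km

δ₁₃ = central angle IC-66→GPS-56 = 0.190522 rad  (haversine)
θ₁₃ = bearing IC-66→GPS-56 = 323.491°,  θ₁₂ = bearing IC-66→HYD7 = 38.569°
dₓₜ = R·arcsin(sin δ₁₃ · sin(θ₁₃ − θ₁₂)) = 6356.8·arcsin(0.18937·sin(284.922°)) = -1169.792 km
|dₓₜ| = 1169.792 km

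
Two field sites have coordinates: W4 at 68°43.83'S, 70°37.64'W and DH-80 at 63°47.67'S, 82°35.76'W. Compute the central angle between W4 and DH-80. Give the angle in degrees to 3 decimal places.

W4: φ = -68.73050°, λ = -70.62733°
DH-80: φ = -63.79450°, λ = -82.59600°
Δφ = 4.9360°,  Δλ = -11.9687°
a = sin²(Δφ/2) + cos φ₁ cos φ₂ sin²(Δλ/2) = 0.003595
c = 2·arcsin(√a) = 0.119996 rad = 6.8753°

6.875°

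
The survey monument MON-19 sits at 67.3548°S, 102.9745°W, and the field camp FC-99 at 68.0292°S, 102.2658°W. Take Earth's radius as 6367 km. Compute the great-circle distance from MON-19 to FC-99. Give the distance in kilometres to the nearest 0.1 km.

80.7 km

Δφ = -0.6744°,  Δλ = 0.7087°
a = sin²(Δφ/2) + cos φ₁ cos φ₂ sin²(Δλ/2) = 0.000040
c = 2·arcsin(√a) = 0.012672 rad = 0.7261°
d = R·c = 6367 × 0.012672 = 80.7 km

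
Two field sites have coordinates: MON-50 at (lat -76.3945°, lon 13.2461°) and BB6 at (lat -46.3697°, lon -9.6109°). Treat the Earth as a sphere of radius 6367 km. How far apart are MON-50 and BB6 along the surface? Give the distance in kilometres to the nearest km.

Δφ = 30.0248°,  Δλ = -22.8570°
a = sin²(Δφ/2) + cos φ₁ cos φ₂ sin²(Δλ/2) = 0.073468
c = 2·arcsin(√a) = 0.548968 rad = 31.4535°
d = R·c = 6367 × 0.548968 = 3495.3 km

3495 km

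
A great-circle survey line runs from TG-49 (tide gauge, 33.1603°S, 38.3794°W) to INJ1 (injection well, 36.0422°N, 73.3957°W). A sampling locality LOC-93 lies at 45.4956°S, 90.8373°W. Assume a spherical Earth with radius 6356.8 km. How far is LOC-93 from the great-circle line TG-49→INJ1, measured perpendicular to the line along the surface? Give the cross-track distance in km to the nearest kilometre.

δ₁₃ = central angle TG-49→LOC-93 = 0.726243 rad  (haversine)
θ₁₃ = bearing TG-49→LOC-93 = 236.821°,  θ₁₂ = bearing TG-49→INJ1 = 331.507°
dₓₜ = R·arcsin(sin δ₁₃ · sin(θ₁₃ − θ₁₂)) = 6356.8·arcsin(0.66407·sin(-94.686°)) = -4597.734 km
|dₓₜ| = 4597.734 km

4598 km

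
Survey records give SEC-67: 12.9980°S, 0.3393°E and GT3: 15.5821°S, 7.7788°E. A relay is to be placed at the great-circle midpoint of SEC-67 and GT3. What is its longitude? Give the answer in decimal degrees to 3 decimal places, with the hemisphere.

Bx = cos φ₂ cos Δλ = 0.955138,  By = cos φ₂ sin Δλ = 0.124720
φₘ = atan2(sin φ₁ + sin φ₂, √((cos φ₁ + Bx)² + By²)) = -14.31898°
λₘ = λ₁ + atan2(By, cos φ₁ + Bx) = 4.03765°

4.038°E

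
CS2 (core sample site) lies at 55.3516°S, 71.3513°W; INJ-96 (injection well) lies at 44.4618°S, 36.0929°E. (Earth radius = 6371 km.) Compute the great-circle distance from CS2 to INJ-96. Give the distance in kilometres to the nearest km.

7001 km

Δφ = 10.8898°,  Δλ = 107.4442°
a = sin²(Δφ/2) + cos φ₁ cos φ₂ sin²(Δλ/2) = 0.272713
c = 2·arcsin(√a) = 1.098903 rad = 62.9625°
d = R·c = 6371 × 1.098903 = 7001.1 km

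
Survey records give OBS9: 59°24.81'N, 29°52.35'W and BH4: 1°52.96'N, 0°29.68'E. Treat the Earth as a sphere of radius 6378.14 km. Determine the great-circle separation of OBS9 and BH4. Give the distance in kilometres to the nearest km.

OBS9: φ = +59.41350°, λ = -29.87250°
BH4: φ = +1.88267°, λ = +0.49467°
Δφ = -57.5308°,  Δλ = 30.3672°
a = sin²(Δφ/2) + cos φ₁ cos φ₂ sin²(Δλ/2) = 0.266464
c = 2·arcsin(√a) = 1.084819 rad = 62.1556°
d = R·c = 6378.14 × 1.084819 = 6919.1 km

6919 km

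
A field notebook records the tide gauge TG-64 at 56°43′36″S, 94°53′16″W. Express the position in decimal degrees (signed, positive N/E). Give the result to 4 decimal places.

lat: 56.7267° S → -56.7267°
lon: 94.8878° W → -94.8878°

-56.7267°, -94.8878°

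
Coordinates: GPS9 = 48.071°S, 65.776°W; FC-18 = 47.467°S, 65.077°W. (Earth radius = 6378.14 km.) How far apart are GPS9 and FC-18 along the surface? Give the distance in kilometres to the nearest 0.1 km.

85.2 km

Δφ = 0.6040°,  Δλ = 0.6990°
a = sin²(Δφ/2) + cos φ₁ cos φ₂ sin²(Δλ/2) = 0.000045
c = 2·arcsin(√a) = 0.013355 rad = 0.7652°
d = R·c = 6378.14 × 0.013355 = 85.2 km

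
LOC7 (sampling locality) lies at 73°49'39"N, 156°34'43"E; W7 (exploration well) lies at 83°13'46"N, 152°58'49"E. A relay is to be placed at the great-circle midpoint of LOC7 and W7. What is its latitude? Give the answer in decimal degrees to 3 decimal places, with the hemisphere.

LOC7: φ = +73.82750°, λ = +156.57861°
W7: φ = +83.22944°, λ = +152.98028°
Bx = cos φ₂ cos Δλ = 0.117661,  By = cos φ₂ sin Δλ = -0.007399
φₘ = atan2(sin φ₁ + sin φ₂, √((cos φ₁ + Bx)² + By²)) = 78.53307°
λₘ = λ₁ + atan2(By, cos φ₁ + Bx) = 155.50869°

78.533°N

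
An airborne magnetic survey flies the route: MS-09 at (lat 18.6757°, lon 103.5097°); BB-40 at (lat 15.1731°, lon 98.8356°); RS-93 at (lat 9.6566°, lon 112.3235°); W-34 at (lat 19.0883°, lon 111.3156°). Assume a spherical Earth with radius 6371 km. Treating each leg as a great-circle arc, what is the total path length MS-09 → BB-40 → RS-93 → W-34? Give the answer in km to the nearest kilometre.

3273 km

MS-09→BB-40: c = 0.099123 rad, d = 631.52 km
BB-40→RS-93: c = 0.249134 rad, d = 1587.23 km
RS-93→W-34: c = 0.165492 rad, d = 1054.35 km
Total = 631.52 + 1587.23 + 1054.35 = 3273.09 km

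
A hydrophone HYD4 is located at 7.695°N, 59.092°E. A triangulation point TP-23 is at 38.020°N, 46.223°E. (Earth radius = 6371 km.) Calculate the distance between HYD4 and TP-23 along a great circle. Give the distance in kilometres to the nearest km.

Δφ = 30.3250°,  Δλ = -12.8690°
a = sin²(Δφ/2) + cos φ₁ cos φ₂ sin²(Δλ/2) = 0.078217
c = 2·arcsin(√a) = 0.566908 rad = 32.4814°
d = R·c = 6371 × 0.566908 = 3611.8 km

3612 km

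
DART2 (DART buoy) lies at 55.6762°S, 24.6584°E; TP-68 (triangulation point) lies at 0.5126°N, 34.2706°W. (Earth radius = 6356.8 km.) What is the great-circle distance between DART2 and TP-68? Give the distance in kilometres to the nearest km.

Δφ = 56.1888°,  Δλ = -58.9290°
a = sin²(Δφ/2) + cos φ₁ cos φ₂ sin²(Δλ/2) = 0.358194
c = 2·arcsin(√a) = 1.283237 rad = 73.5241°
d = R·c = 6356.8 × 1.283237 = 8157.3 km

8157 km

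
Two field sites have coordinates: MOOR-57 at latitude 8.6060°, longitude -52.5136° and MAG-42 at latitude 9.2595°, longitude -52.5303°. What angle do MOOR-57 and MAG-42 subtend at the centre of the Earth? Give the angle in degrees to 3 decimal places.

Δφ = 0.6535°,  Δλ = -0.0167°
a = sin²(Δφ/2) + cos φ₁ cos φ₂ sin²(Δλ/2) = 0.000033
c = 2·arcsin(√a) = 0.011409 rad = 0.6537°

0.654°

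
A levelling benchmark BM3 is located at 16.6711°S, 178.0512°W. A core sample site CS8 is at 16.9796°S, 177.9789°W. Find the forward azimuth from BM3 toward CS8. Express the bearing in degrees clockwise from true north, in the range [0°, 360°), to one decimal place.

Δλ = 0.0723°
y = sin Δλ · cos φ₂ = 0.001207
x = cos φ₁ sin φ₂ − sin φ₁ cos φ₂ cos Δλ = -0.005385
θ = atan2(y, x) = 167.3668° → 167.3668° (mod 360°)

167.4°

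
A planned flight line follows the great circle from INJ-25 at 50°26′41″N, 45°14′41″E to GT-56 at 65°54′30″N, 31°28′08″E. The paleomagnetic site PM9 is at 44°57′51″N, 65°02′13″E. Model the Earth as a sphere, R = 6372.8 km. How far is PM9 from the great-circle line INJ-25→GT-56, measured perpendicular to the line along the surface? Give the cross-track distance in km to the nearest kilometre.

1315 km

INJ-25: φ = +50.44472°, λ = +45.24472°
GT-56: φ = +65.90833°, λ = +31.46889°
PM9: φ = +44.96417°, λ = +65.03694°
δ₁₃ = central angle INJ-25→PM9 = 0.250409 rad  (haversine)
θ₁₃ = bearing INJ-25→PM9 = 104.796°,  θ₁₂ = bearing INJ-25→GT-56 = 340.578°
dₓₜ = R·arcsin(sin δ₁₃ · sin(θ₁₃ − θ₁₂)) = 6372.8·arcsin(0.24780·sin(-235.782°)) = 1315.145 km
|dₓₜ| = 1315.145 km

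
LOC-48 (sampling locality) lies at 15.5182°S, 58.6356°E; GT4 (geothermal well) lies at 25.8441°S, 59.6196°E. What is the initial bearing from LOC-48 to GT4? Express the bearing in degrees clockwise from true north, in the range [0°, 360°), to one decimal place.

175.1°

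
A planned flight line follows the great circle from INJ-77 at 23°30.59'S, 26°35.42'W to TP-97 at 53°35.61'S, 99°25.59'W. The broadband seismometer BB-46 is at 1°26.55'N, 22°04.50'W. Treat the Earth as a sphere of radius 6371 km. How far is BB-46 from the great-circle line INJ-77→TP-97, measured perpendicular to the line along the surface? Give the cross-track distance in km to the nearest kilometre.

1362 km

INJ-77: φ = -23.50983°, λ = -26.59033°
TP-97: φ = -53.59350°, λ = -99.42650°
BB-46: φ = +1.44250°, λ = -22.07500°
δ₁₃ = central angle INJ-77→BB-46 = 0.442197 rad  (haversine)
θ₁₃ = bearing INJ-77→BB-46 = 10.598°,  θ₁₂ = bearing INJ-77→TP-97 = 220.322°
dₓₜ = R·arcsin(sin δ₁₃ · sin(θ₁₃ − θ₁₂)) = 6371·arcsin(0.42793·sin(-209.724°)) = 1362.139 km
|dₓₜ| = 1362.139 km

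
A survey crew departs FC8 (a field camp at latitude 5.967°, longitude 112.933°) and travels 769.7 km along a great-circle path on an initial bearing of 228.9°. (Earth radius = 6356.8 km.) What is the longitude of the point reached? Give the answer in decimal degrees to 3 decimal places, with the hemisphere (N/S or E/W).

δ = d/R = 769.7/6356.8 = 0.121083 rad
φ₂ = arcsin(sin φ₁ cos δ + cos φ₁ sin δ cos θ)
   = arcsin(0.10396·0.99268 + 0.99458·0.12079·-0.65738) = 1.38796°
λ₂ = λ₁ + atan2(sin θ sin δ cos φ₁, cos δ − sin φ₁ sin φ₂) = 107.70912°

107.709°E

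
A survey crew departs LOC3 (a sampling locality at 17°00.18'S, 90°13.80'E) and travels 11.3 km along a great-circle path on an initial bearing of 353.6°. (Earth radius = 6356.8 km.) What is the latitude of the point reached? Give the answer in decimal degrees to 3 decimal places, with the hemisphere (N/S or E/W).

16.902°S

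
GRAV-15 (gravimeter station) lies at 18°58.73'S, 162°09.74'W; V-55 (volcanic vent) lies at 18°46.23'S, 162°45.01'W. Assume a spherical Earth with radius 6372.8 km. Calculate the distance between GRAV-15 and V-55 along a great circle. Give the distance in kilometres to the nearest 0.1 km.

66.1 km

GRAV-15: φ = -18.97883°, λ = -162.16233°
V-55: φ = -18.77050°, λ = -162.75017°
Δφ = 0.2083°,  Δλ = -0.5878°
a = sin²(Δφ/2) + cos φ₁ cos φ₂ sin²(Δλ/2) = 0.000027
c = 2·arcsin(√a) = 0.010367 rad = 0.5940°
d = R·c = 6372.8 × 0.010367 = 66.1 km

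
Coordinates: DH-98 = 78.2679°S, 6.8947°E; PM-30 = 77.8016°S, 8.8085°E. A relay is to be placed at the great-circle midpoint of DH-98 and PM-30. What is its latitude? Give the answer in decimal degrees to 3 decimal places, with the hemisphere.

78.036°S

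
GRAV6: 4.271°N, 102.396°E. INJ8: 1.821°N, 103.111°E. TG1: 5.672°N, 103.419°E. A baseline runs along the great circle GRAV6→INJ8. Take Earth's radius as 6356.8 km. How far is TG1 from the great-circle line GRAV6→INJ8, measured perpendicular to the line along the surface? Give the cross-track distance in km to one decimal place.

152.0 km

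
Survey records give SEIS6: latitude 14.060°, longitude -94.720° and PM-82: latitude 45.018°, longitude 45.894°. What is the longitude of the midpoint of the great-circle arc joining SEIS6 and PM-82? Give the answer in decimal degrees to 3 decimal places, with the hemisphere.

48.088°W

Bx = cos φ₂ cos Δλ = -0.546343,  By = cos φ₂ sin Δλ = 0.448548
φₘ = atan2(sin φ₁ + sin φ₂, √((cos φ₁ + Bx)² + By²)) = 57.00377°
λₘ = λ₁ + atan2(By, cos φ₁ + Bx) = -48.08817°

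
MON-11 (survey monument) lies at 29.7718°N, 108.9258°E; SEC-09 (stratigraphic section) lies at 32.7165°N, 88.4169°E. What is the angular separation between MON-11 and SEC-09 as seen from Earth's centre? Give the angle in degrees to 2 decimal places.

17.75°

Δφ = 2.9447°,  Δλ = -20.5089°
a = sin²(Δφ/2) + cos φ₁ cos φ₂ sin²(Δλ/2) = 0.023804
c = 2·arcsin(√a) = 0.309811 rad = 17.7509°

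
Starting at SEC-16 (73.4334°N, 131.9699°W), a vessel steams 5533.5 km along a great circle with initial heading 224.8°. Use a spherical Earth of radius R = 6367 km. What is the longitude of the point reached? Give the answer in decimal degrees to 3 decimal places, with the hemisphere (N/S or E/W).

169.385°W

δ = d/R = 5533.5/6367 = 0.869091 rad
φ₂ = arcsin(sin φ₁ cos δ + cos φ₁ sin δ cos θ)
   = arcsin(0.95849·0.64552 + 0.28513·0.76374·-0.70957) = 27.65878°
λ₂ = λ₁ + atan2(sin θ sin δ cos φ₁, cos δ − sin φ₁ sin φ₂) = -169.38531°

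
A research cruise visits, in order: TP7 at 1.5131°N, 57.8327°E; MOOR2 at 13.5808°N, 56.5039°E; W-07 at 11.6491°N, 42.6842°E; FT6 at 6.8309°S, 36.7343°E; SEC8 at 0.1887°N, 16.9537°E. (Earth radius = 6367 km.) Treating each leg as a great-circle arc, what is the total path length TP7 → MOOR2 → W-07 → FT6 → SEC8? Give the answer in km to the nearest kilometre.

TP7→MOOR2: c = 0.211867 rad, d = 1348.96 km
MOOR2→W-07: c = 0.237739 rad, d = 1513.69 km
W-07→FT6: c = 0.338675 rad, d = 2156.34 km
FT6→SEC8: c = 0.365573 rad, d = 2327.61 km
Total = 1348.96 + 1513.69 + 2156.34 + 2327.61 = 7346.59 km

7347 km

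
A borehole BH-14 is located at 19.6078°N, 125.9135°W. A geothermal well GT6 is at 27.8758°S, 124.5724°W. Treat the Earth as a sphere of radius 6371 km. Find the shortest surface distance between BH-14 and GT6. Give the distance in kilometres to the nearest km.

5282 km

Δφ = -47.4836°,  Δλ = 1.3411°
a = sin²(Δφ/2) + cos φ₁ cos φ₂ sin²(Δλ/2) = 0.162213
c = 2·arcsin(√a) = 0.829055 rad = 47.5013°
d = R·c = 6371 × 0.829055 = 5281.9 km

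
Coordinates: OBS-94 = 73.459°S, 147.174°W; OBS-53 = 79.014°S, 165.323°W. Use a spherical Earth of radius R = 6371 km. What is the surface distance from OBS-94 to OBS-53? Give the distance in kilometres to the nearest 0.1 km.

Δφ = -5.5550°,  Δλ = -18.1490°
a = sin²(Δφ/2) + cos φ₁ cos φ₂ sin²(Δλ/2) = 0.003698
c = 2·arcsin(√a) = 0.121693 rad = 6.9725°
d = R·c = 6371 × 0.121693 = 775.3 km

775.3 km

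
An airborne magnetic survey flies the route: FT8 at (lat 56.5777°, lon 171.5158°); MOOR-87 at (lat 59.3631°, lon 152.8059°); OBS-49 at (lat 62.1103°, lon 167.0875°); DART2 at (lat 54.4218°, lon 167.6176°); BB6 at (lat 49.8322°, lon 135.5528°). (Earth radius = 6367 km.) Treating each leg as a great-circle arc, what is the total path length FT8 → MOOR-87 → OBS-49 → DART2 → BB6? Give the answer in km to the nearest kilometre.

5053 km

FT8→MOOR-87: c = 0.179206 rad, d = 1141.00 km
MOOR-87→OBS-49: c = 0.130601 rad, d = 831.54 km
OBS-49→DART2: c = 0.134277 rad, d = 854.94 km
DART2→BB6: c = 0.349504 rad, d = 2225.29 km
Total = 1141.00 + 831.54 + 854.94 + 2225.29 = 5052.77 km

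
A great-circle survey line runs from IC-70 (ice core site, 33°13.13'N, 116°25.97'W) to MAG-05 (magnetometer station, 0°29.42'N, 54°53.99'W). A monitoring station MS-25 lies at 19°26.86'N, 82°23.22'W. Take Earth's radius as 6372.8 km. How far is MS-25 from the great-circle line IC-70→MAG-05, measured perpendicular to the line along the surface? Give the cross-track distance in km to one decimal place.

18.5 km

IC-70: φ = +33.21883°, λ = -116.43283°
MAG-05: φ = +0.49033°, λ = -54.89983°
MS-25: φ = +19.44767°, λ = -82.38700°
δ₁₃ = central angle IC-70→MS-25 = 0.580777 rad  (haversine)
θ₁₃ = bearing IC-70→MS-25 = 105.811°,  θ₁₂ = bearing IC-70→MAG-05 = 106.114°
dₓₜ = R·arcsin(sin δ₁₃ · sin(θ₁₃ − θ₁₂)) = 6372.8·arcsin(0.54867·sin(-0.303°)) = -18.468 km
|dₓₜ| = 18.468 km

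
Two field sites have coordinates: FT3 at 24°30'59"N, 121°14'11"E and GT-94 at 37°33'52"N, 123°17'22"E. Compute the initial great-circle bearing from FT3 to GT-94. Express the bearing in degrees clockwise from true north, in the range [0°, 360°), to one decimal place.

FT3: φ = +24.51639°, λ = +121.23639°
GT-94: φ = +37.56444°, λ = +123.28944°
Δλ = 2.0531°
y = sin Δλ · cos φ₂ = 0.028397
x = cos φ₁ sin φ₂ − sin φ₁ cos φ₂ cos Δλ = 0.225979
θ = atan2(y, x) = 7.1624° → 7.1624° (mod 360°)

7.2°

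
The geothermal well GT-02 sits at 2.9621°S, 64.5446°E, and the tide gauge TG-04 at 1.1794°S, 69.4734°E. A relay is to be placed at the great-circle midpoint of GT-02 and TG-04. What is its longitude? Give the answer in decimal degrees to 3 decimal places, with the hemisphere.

67.010°E

Bx = cos φ₂ cos Δλ = 0.996091,  By = cos φ₂ sin Δλ = 0.085900
φₘ = atan2(sin φ₁ + sin φ₂, √((cos φ₁ + Bx)² + By²)) = -2.07267°
λₘ = λ₁ + atan2(By, cos φ₁ + Bx) = 67.01039°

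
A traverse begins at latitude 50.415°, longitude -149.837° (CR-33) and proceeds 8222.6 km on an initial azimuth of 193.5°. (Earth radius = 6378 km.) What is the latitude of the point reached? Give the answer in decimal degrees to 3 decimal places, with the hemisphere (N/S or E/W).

δ = d/R = 8222.6/6378 = 1.289213 rad
φ₂ = arcsin(sin φ₁ cos δ + cos φ₁ sin δ cos θ)
   = arcsin(0.77068·0.27788 + 0.63722·0.96062·-0.97237) = -22.39929°
λ₂ = λ₁ + atan2(sin θ sin δ cos φ₁, cos δ − sin φ₁ sin φ₂) = -163.87420°

22.399°S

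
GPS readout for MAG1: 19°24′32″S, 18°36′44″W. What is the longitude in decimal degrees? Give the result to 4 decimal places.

18.6122°W

18° + 36′/60 + 44″/3600 = 18 + 0.60000 + 0.01222 = 18.6122°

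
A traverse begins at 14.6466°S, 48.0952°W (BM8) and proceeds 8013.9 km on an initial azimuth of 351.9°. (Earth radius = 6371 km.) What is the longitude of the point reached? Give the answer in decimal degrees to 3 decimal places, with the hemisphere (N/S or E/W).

δ = d/R = 8013.9/6371 = 1.257872 rad
φ₂ = arcsin(sin φ₁ cos δ + cos φ₁ sin δ cos θ)
   = arcsin(-0.25286·0.30784 + 0.96750·0.95144·0.99002) = 56.45954°
λ₂ = λ₁ + atan2(sin θ sin δ cos φ₁, cos δ − sin φ₁ sin φ₂) = -62.13695°

62.137°W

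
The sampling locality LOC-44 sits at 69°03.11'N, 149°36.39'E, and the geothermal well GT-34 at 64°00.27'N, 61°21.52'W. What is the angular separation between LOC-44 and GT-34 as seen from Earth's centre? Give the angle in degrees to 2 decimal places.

LOC-44: φ = +69.05183°, λ = +149.60650°
GT-34: φ = +64.00450°, λ = -61.35867°
Δφ = -5.0473°,  Δλ = 149.0348°
a = sin²(Δφ/2) + cos φ₁ cos φ₂ sin²(Δλ/2) = 0.147475
c = 2·arcsin(√a) = 0.788302 rad = 45.1664°

45.17°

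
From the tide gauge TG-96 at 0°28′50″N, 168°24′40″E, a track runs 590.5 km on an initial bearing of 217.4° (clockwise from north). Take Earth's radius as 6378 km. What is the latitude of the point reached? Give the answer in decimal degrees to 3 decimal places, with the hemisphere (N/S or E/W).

3.732°S

TG-96: φ = +0.48056°, λ = +168.41111°
δ = d/R = 590.5/6378 = 0.092584 rad
φ₂ = arcsin(sin φ₁ cos δ + cos φ₁ sin δ cos θ)
   = arcsin(0.00839·0.99572 + 0.99996·0.09245·-0.79441) = -3.73208°
λ₂ = λ₁ + atan2(sin θ sin δ cos φ₁, cos δ − sin φ₁ sin φ₂) = 165.18524°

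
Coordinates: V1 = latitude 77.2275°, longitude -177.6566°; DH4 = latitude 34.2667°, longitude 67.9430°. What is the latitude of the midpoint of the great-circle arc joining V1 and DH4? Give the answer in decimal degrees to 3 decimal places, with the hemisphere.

Bx = cos φ₂ cos Δλ = -0.341405,  By = cos φ₂ sin Δλ = -0.752610
φₘ = atan2(sin φ₁ + sin φ₂, √((cos φ₁ + Bx)² + By²)) = 63.64339°
λₘ = λ₁ + atan2(By, cos φ₁ + Bx) = 83.26000°

63.643°N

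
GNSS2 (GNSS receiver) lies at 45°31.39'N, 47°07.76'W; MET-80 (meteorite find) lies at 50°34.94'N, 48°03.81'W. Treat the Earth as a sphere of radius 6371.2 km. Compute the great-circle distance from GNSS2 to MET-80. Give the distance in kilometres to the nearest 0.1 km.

566.8 km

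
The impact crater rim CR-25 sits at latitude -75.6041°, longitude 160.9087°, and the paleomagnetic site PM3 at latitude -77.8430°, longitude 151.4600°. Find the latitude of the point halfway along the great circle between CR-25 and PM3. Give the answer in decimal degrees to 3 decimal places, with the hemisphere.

Bx = cos φ₂ cos Δλ = 0.207734,  By = cos φ₂ sin Δλ = -0.034572
φₘ = atan2(sin φ₁ + sin φ₂, √((cos φ₁ + Bx)² + By²)) = -76.76677°
λₘ = λ₁ + atan2(By, cos φ₁ + Bx) = 156.57648°

76.767°S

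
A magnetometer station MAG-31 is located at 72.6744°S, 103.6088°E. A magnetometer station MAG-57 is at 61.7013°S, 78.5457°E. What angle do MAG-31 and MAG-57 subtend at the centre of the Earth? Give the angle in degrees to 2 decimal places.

Δφ = 10.9731°,  Δλ = -25.0631°
a = sin²(Δφ/2) + cos φ₁ cos φ₂ sin²(Δλ/2) = 0.015788
c = 2·arcsin(√a) = 0.251968 rad = 14.4367°

14.44°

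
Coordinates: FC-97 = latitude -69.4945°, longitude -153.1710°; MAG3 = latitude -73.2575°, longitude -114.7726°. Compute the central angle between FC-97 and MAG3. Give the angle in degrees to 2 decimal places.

Δφ = -3.7630°,  Δλ = 38.3984°
a = sin²(Δφ/2) + cos φ₁ cos φ₂ sin²(Δλ/2) = 0.011991
c = 2·arcsin(√a) = 0.219446 rad = 12.5733°

12.57°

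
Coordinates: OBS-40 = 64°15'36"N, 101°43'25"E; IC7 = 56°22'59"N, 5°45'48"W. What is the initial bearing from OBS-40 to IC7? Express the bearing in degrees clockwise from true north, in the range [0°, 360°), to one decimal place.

OBS-40: φ = +64.26000°, λ = +101.72361°
IC7: φ = +56.38306°, λ = -5.76333°
Δλ = -107.4869°
y = sin Δλ · cos φ₂ = -0.528052
x = cos φ₁ sin φ₂ − sin φ₁ cos φ₂ cos Δλ = 0.511511
θ = atan2(y, x) = -45.9116° → 314.0884° (mod 360°)

314.1°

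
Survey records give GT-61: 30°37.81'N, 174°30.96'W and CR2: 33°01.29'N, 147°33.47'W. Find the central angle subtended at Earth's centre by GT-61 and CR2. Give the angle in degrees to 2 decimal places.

22.97°

GT-61: φ = +30.63017°, λ = -174.51600°
CR2: φ = +33.02150°, λ = -147.55783°
Δφ = 2.3913°,  Δλ = 26.9582°
a = sin²(Δφ/2) + cos φ₁ cos φ₂ sin²(Δλ/2) = 0.039634
c = 2·arcsin(√a) = 0.400845 rad = 22.9667°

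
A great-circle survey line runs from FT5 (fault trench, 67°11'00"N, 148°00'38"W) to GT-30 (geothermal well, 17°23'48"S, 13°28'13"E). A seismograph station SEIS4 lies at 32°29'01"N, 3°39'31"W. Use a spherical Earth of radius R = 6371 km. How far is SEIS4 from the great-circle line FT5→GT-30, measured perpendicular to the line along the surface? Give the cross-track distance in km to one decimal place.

806.5 km

FT5: φ = +67.18333°, λ = -148.01056°
GT-30: φ = -17.39667°, λ = +13.47028°
SEIS4: φ = +32.48361°, λ = -3.65861°
δ₁₃ = central angle FT5→SEIS4 = 1.339522 rad  (haversine)
θ₁₃ = bearing FT5→SEIS4 = 30.336°,  θ₁₂ = bearing FT5→GT-30 = 22.884°
dₓₜ = R·arcsin(sin δ₁₃ · sin(θ₁₃ − θ₁₂)) = 6371·arcsin(0.97338·sin(7.452°)) = 806.492 km
|dₓₜ| = 806.492 km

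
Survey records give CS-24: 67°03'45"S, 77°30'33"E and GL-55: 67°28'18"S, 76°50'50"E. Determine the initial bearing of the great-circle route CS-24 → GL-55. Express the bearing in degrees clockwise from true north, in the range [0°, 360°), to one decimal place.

CS-24: φ = -67.06250°, λ = +77.50917°
GL-55: φ = -67.47167°, λ = +76.84722°
Δλ = -0.6619°
y = sin Δλ · cos φ₂ = -0.004426
x = cos φ₁ sin φ₂ − sin φ₁ cos φ₂ cos Δλ = -0.007165
θ = atan2(y, x) = -148.2925° → 211.7075° (mod 360°)

211.7°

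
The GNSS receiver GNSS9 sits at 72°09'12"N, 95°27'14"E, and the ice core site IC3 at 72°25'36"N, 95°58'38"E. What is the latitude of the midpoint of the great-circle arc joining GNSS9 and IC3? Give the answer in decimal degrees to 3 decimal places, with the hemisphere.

GNSS9: φ = +72.15333°, λ = +95.45389°
IC3: φ = +72.42667°, λ = +95.97722°
Bx = cos φ₂ cos Δλ = 0.301914,  By = cos φ₂ sin Δλ = 0.002758
φₘ = atan2(sin φ₁ + sin φ₂, √((cos φ₁ + Bx)² + By²)) = 72.29017°
λₘ = λ₁ + atan2(By, cos φ₁ + Bx) = 95.71360°

72.290°N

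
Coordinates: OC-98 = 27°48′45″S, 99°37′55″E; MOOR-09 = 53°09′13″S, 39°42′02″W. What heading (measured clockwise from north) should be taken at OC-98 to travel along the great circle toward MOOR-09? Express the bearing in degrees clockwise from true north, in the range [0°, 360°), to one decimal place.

203.0°

OC-98: φ = -27.81250°, λ = +99.63194°
MOOR-09: φ = -53.15361°, λ = -39.70056°
Δλ = -139.3325°
y = sin Δλ · cos φ₂ = -0.390787
x = cos φ₁ sin φ₂ − sin φ₁ cos φ₂ cos Δλ = -0.920026
θ = atan2(y, x) = -156.9863° → 203.0137° (mod 360°)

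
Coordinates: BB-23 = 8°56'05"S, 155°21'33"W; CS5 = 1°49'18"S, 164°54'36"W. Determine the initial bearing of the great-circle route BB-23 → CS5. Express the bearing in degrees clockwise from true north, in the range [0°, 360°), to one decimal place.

306.3°

BB-23: φ = -8.93472°, λ = -155.35917°
CS5: φ = -1.82167°, λ = -164.91000°
Δλ = -9.5508°
y = sin Δλ · cos φ₂ = -0.165839
x = cos φ₁ sin φ₂ − sin φ₁ cos φ₂ cos Δλ = 0.121676
θ = atan2(y, x) = -53.7325° → 306.2675° (mod 360°)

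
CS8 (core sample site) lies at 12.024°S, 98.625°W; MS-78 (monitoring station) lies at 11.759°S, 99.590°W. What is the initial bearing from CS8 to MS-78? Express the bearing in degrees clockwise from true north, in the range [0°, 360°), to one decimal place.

285.6°

Δλ = -0.9650°
y = sin Δλ · cos φ₂ = -0.016488
x = cos φ₁ sin φ₂ − sin φ₁ cos φ₂ cos Δλ = 0.004596
θ = atan2(y, x) = -74.4239° → 285.5761° (mod 360°)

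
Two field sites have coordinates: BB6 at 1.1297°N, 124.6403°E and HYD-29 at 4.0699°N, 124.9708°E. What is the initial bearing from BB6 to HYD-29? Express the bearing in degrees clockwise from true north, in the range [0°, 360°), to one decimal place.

6.4°

Δλ = 0.3305°
y = sin Δλ · cos φ₂ = 0.005754
x = cos φ₁ sin φ₂ − sin φ₁ cos φ₂ cos Δλ = 0.051294
θ = atan2(y, x) = 6.4002° → 6.4002° (mod 360°)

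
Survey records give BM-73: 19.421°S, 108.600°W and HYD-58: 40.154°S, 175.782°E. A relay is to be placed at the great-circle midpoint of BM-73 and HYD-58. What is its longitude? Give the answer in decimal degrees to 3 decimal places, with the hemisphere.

Bx = cos φ₂ cos Δλ = 0.189845,  By = cos φ₂ sin Δλ = -0.740361
φₘ = atan2(sin φ₁ + sin φ₂, √((cos φ₁ + Bx)² + By²)) = -35.83468°
λₘ = λ₁ + atan2(By, cos φ₁ + Bx) = -141.76396°

141.764°W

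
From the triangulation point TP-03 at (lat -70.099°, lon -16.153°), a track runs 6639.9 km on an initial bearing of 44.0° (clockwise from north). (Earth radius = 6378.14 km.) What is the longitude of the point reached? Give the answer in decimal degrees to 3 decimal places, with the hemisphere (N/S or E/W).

22.270°E

δ = d/R = 6639.9/6378.14 = 1.041040 rad
φ₂ = arcsin(sin φ₁ cos δ + cos φ₁ sin δ cos θ)
   = arcsin(-0.94028·0.50532 + 0.34040·0.86293·0.71934) = -15.29855°
λ₂ = λ₁ + atan2(sin θ sin δ cos φ₁, cos δ − sin φ₁ sin φ₂) = 22.27012°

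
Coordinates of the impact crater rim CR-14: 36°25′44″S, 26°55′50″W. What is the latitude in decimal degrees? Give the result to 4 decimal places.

36° + 25′/60 + 44″/3600 = 36 + 0.41667 + 0.01222 = 36.4289°

36.4289°S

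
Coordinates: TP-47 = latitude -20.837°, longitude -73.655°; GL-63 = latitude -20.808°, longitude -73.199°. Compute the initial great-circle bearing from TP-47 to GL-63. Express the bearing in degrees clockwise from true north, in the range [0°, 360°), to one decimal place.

86.2°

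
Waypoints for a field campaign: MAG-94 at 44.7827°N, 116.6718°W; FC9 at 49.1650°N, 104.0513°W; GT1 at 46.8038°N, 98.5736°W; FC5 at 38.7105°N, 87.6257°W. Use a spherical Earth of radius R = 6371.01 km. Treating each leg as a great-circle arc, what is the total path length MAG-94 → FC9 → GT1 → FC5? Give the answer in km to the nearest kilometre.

2823 km

MAG-94→FC9: c = 0.168349 rad, d = 1072.55 km
FC9→GT1: c = 0.076084 rad, d = 484.73 km
GT1→FC5: c = 0.198724 rad, d = 1266.08 km
Total = 1072.55 + 484.73 + 1266.08 = 2823.36 km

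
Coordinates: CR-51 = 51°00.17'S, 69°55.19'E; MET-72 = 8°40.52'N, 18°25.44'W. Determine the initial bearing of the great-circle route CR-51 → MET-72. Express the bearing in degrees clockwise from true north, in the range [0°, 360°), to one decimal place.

CR-51: φ = -51.00283°, λ = +69.91983°
MET-72: φ = +8.67533°, λ = -18.42400°
Δλ = -88.3438°
y = sin Δλ · cos φ₂ = -0.988146
x = cos φ₁ sin φ₂ − sin φ₁ cos φ₂ cos Δλ = 0.117123
θ = atan2(y, x) = -83.2404° → 276.7596° (mod 360°)

276.8°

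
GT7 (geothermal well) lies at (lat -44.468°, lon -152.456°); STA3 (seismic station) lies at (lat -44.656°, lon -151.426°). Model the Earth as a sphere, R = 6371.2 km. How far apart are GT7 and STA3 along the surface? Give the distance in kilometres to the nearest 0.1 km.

84.2 km

Δφ = -0.1880°,  Δλ = 1.0300°
a = sin²(Δφ/2) + cos φ₁ cos φ₂ sin²(Δλ/2) = 0.000044
c = 2·arcsin(√a) = 0.013222 rad = 0.7576°
d = R·c = 6371.2 × 0.013222 = 84.2 km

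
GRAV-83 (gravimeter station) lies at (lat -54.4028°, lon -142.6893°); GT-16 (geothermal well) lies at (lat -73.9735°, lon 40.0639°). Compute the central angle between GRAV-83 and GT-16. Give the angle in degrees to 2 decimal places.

Δφ = -19.5707°,  Δλ = -177.2468°
a = sin²(Δφ/2) + cos φ₁ cos φ₂ sin²(Δλ/2) = 0.189495
c = 2·arcsin(√a) = 0.900767 rad = 51.6101°

51.61°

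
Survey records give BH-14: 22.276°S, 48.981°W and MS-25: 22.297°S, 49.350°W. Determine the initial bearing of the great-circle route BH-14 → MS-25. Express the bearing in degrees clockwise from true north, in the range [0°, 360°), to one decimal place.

Δλ = -0.3690°
y = sin Δλ · cos φ₂ = -0.005959
x = cos φ₁ sin φ₂ − sin φ₁ cos φ₂ cos Δλ = -0.000374
θ = atan2(y, x) = -93.5895° → 266.4105° (mod 360°)

266.4°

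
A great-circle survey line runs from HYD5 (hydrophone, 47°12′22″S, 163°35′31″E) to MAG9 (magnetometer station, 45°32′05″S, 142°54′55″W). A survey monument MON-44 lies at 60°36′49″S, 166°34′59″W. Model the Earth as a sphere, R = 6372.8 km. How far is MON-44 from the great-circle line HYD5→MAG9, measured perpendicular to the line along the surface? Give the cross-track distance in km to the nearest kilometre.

1234 km

HYD5: φ = -47.20611°, λ = +163.59194°
MAG9: φ = -45.53472°, λ = -142.91528°
MON-44: φ = -60.61361°, λ = -166.58306°
δ₁₃ = central angle HYD5→MON-44 = 0.380198 rad  (haversine)
θ₁₃ = bearing HYD5→MON-44 = 138.881°,  θ₁₂ = bearing HYD5→MAG9 = 107.641°
dₓₜ = R·arcsin(sin δ₁₃ · sin(θ₁₃ − θ₁₂)) = 6372.8·arcsin(0.37110·sin(31.240°)) = 1234.220 km
|dₓₜ| = 1234.220 km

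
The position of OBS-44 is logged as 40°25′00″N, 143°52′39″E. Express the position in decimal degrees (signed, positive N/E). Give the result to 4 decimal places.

lat: 40.4167° N → +40.4167°
lon: 143.8775° E → +143.8775°

+40.4167°, +143.8775°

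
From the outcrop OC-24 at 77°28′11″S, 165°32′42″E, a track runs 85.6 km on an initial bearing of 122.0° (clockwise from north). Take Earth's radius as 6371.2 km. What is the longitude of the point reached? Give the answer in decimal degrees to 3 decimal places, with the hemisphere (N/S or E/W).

OC-24: φ = -77.46972°, λ = +165.54500°
δ = d/R = 85.6/6371.2 = 0.013435 rad
φ₂ = arcsin(sin φ₁ cos δ + cos φ₁ sin δ cos θ)
   = arcsin(-0.97618·0.99991 + 0.21696·0.01344·-0.52992) = -77.86037°
λ₂ = λ₁ + atan2(sin θ sin δ cos φ₁, cos δ − sin φ₁ sin φ₂) = 168.65075°

168.651°E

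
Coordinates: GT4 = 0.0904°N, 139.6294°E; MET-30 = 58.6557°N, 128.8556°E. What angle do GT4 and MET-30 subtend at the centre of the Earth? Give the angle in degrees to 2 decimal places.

Δφ = 58.5653°,  Δλ = -10.7738°
a = sin²(Δφ/2) + cos φ₁ cos φ₂ sin²(Δλ/2) = 0.243821
c = 2·arcsin(√a) = 1.032869 rad = 59.1790°

59.18°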